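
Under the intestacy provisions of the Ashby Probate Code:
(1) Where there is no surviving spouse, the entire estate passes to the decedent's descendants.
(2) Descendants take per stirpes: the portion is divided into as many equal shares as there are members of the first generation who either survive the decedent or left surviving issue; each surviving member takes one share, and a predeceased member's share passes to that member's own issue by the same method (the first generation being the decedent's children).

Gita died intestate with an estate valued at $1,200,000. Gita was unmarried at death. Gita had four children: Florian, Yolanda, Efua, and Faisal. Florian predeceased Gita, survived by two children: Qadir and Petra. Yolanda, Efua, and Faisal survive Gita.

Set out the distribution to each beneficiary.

Qadir: $150,000; Petra: $150,000; Yolanda: $300,000; Efua: $300,000; Faisal: $300,000

The entire $1,200,000 passes to the descendants.
That amount ($1,200,000) is divided into 4 shares of $300,000: Yolanda, Efua, and Faisal each take $300,000; Florian's $300,000 share passes to Florian's issue.
Florian's share ($300,000) is divided into 2 shares of $150,000: Qadir and Petra each take $150,000.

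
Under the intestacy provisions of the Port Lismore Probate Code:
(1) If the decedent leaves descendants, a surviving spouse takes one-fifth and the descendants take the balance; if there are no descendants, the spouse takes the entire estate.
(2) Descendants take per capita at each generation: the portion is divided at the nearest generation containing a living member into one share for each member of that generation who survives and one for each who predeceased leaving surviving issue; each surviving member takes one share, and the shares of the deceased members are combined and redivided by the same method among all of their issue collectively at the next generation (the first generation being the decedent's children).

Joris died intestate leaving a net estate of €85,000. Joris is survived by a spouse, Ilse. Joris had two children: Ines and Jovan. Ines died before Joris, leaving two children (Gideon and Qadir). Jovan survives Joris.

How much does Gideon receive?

Gideon receives €17,000.

Ilse takes one-fifth of €85,000 = €17,000. The remaining €68,000 passes to the descendants.
The descendants' portion (€68,000) is divided at the children's generation into 2 shares of €34,000. Jovan takes €34,000. The remaining share for the deceased Ines (€34,000) is carried to the next generation.
That pool (€34,000) is divided at the grandchildren's generation equally among Gideon and Qadir: €17,000 each.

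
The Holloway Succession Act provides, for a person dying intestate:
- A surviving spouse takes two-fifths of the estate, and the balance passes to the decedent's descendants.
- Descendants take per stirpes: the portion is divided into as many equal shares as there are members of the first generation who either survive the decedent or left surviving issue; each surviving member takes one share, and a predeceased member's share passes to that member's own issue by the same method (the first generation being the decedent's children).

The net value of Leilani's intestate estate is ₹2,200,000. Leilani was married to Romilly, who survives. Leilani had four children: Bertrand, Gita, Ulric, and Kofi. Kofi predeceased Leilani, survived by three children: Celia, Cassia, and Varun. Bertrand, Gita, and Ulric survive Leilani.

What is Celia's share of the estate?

Celia receives ₹110,000.

Romilly takes two-fifths of ₹2,200,000 = ₹880,000. The remaining ₹1,320,000 passes to the descendants.
The descendants' portion (₹1,320,000) is divided into 4 shares of ₹330,000: Bertrand, Gita, and Ulric each take ₹330,000; Kofi's ₹330,000 share passes to Kofi's issue.
Kofi's share (₹330,000) is divided into 3 shares of ₹110,000: Celia, Cassia, and Varun each take ₹110,000.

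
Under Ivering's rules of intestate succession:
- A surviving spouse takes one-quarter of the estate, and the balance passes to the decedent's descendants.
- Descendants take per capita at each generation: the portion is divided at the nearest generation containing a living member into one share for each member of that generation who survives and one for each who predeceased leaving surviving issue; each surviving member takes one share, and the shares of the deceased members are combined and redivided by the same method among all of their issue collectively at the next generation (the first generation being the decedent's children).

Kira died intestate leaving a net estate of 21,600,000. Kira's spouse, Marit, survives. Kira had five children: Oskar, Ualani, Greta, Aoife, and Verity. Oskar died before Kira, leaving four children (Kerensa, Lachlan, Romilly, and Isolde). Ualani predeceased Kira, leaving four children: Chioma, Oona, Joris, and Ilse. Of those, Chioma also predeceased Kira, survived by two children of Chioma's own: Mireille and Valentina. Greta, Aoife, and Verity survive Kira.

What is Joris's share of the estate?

Joris receives 810,000.

Marit takes one-quarter of 21,600,000 = 5,400,000. The remaining 16,200,000 passes to the descendants.
The descendants' portion (16,200,000) is divided at the children's generation into 5 shares of 3,240,000. Greta, Aoife, and Verity each take 3,240,000. The 2 shares of the deceased (Oskar and Ualani) are combined into a pool of 6,480,000.
That pool (6,480,000) is divided at the grandchildren's generation into 8 shares of 810,000. Kerensa, Lachlan, Romilly, Isolde, Oona, Joris, and Ilse each take 810,000. The remaining share for the deceased Chioma (810,000) is carried to the next generation.
That pool (810,000) is divided at the great-grandchildren's generation equally among Mireille and Valentina: 405,000 each.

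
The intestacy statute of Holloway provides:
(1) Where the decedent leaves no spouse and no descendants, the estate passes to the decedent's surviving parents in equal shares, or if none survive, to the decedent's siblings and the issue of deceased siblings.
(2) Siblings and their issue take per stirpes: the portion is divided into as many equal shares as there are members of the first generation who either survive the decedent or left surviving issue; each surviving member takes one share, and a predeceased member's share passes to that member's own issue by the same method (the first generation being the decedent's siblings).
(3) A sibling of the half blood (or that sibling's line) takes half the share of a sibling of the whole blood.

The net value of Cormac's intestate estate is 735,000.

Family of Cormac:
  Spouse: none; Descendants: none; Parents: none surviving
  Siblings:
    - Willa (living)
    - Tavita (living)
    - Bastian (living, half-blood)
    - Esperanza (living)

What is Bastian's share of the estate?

Bastian receives 105,000.

The entire 735,000 passes to the siblings and their issue.
Counting each half-blood sibling's line as half a unit, there are 7/2 units in 735,000, so one unit is 210,000. Whole-blood lines (Willa, Tavita, and Esperanza) take 210,000 each; half-blood lines (Bastian) take 105,000 each.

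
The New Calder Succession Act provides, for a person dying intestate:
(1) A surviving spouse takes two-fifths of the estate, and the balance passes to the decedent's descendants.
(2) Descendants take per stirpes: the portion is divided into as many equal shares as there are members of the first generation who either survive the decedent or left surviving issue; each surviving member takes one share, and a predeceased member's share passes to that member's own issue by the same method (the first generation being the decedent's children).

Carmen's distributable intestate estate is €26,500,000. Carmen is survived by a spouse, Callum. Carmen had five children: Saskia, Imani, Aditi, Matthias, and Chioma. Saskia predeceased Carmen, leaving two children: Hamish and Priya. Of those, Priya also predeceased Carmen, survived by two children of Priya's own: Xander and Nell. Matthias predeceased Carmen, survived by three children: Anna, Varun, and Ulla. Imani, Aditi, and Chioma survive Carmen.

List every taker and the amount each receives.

Callum takes two-fifths of €26,500,000 = €10,600,000. The remaining €15,900,000 passes to the descendants.
The descendants' portion (€15,900,000) is divided into 5 shares of €3,180,000: Imani, Aditi, and Chioma each take €3,180,000; Saskia's €3,180,000 share passes to Saskia's issue; Matthias's €3,180,000 share passes to Matthias's issue.
Saskia's share (€3,180,000) is divided into 2 shares of €1,590,000: Hamish takes €1,590,000; Priya's €1,590,000 share passes to Priya's issue.
Priya's share (€1,590,000) is divided into 2 shares of €795,000: Xander and Nell each take €795,000.
Matthias's share (€3,180,000) is divided into 3 shares of €1,060,000: Anna, Varun, and Ulla each take €1,060,000.

Callum: €10,600,000; Hamish: €1,590,000; Xander: €795,000; Nell: €795,000; Imani: €3,180,000; Aditi: €3,180,000; Anna: €1,060,000; Varun: €1,060,000; Ulla: €1,060,000; Chioma: €3,180,000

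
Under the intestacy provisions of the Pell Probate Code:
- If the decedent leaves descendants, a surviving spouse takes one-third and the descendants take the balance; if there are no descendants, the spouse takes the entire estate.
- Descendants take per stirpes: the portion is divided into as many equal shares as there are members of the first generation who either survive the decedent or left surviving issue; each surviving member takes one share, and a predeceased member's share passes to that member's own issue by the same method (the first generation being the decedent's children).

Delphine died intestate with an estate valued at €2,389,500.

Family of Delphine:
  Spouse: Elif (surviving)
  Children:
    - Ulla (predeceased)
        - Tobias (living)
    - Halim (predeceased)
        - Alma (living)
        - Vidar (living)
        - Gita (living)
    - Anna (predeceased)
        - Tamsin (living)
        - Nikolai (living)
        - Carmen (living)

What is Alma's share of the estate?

Alma receives €177,000.

Elif takes one-third of €2,389,500 = €796,500. The remaining €1,593,000 passes to the descendants.
The descendants' portion (€1,593,000) is divided into 3 shares of €531,000: Ulla's €531,000 share passes to Ulla's issue; Halim's €531,000 share passes to Halim's issue; Anna's €531,000 share passes to Anna's issue.
Ulla's share (€531,000) passes entirely to Tobias.
Halim's share (€531,000) is divided into 3 shares of €177,000: Alma, Vidar, and Gita each take €177,000.
Anna's share (€531,000) is divided into 3 shares of €177,000: Tamsin, Nikolai, and Carmen each take €177,000.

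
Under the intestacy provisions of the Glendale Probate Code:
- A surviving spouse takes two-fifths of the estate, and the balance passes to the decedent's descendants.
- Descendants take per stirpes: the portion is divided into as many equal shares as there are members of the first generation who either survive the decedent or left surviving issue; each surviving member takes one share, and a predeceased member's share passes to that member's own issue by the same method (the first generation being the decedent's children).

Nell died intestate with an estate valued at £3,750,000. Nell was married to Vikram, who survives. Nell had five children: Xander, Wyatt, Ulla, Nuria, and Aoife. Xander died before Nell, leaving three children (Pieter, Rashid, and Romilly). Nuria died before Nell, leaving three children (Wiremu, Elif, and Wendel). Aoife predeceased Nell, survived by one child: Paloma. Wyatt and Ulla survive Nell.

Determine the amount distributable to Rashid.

Vikram takes two-fifths of £3,750,000 = £1,500,000. The remaining £2,250,000 passes to the descendants.
The descendants' portion (£2,250,000) is divided into 5 shares of £450,000: Wyatt and Ulla each take £450,000; Xander's £450,000 share passes to Xander's issue; Nuria's £450,000 share passes to Nuria's issue; Aoife's £450,000 share passes to Aoife's issue.
Xander's share (£450,000) is divided into 3 shares of £150,000: Pieter, Rashid, and Romilly each take £150,000.
Nuria's share (£450,000) is divided into 3 shares of £150,000: Wiremu, Elif, and Wendel each take £150,000.
Aoife's share (£450,000) passes entirely to Paloma.

Rashid receives £150,000.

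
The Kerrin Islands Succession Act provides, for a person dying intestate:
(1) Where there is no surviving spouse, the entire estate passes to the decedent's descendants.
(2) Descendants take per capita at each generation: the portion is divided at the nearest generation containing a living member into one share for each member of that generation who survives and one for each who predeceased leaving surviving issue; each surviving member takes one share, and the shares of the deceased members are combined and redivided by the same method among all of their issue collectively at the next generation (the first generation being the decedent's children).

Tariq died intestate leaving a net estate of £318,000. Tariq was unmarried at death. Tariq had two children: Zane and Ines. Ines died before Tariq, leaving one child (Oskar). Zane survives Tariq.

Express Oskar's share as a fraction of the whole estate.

The entire £318,000 passes to the descendants.
That amount (£318,000) is divided at the children's generation into 2 shares of £159,000. Zane takes £159,000. The remaining share for the deceased Ines (£159,000) is carried to the next generation.
That pool (£159,000) passes entirely to Oskar, the sole taker at the grandchildren's generation.

Oskar receives 1/2 of the estate.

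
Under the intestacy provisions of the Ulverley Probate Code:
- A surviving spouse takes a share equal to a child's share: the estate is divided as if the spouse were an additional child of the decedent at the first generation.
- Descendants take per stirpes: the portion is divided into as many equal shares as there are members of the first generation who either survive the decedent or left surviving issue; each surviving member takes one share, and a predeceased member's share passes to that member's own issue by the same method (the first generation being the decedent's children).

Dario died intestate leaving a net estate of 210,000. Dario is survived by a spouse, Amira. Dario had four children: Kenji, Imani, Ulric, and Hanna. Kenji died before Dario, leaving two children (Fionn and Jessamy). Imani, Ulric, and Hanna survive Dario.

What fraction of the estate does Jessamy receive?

Jessamy receives 1/10 of the estate.

The spouse counts as an additional share at the children's level, so there are 5 primary shares of 42,000. Amira takes one such share (42,000).
The children's combined portion (168,000) is divided into 4 shares of 42,000: Imani, Ulric, and Hanna each take 42,000; Kenji's 42,000 share passes to Kenji's issue.
Kenji's share (42,000) is divided into 2 shares of 21,000: Fionn and Jessamy each take 21,000.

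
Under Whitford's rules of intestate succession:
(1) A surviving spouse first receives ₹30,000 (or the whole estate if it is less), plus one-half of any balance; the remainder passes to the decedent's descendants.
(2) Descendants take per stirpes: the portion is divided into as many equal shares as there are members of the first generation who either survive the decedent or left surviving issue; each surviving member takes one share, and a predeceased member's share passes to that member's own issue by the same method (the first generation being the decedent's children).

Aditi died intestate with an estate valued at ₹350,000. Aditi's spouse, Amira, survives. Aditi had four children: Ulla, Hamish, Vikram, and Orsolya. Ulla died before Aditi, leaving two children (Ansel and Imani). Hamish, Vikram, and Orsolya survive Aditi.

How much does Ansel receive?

Ansel receives ₹20,000.

Amira first takes ₹30,000, leaving a balance of ₹320,000. Amira then takes one-half of the balance (₹160,000), for a total of ₹190,000. The remaining ₹160,000 passes to the descendants.
The descendants' portion (₹160,000) is divided into 4 shares of ₹40,000: Hamish, Vikram, and Orsolya each take ₹40,000; Ulla's ₹40,000 share passes to Ulla's issue.
Ulla's share (₹40,000) is divided into 2 shares of ₹20,000: Ansel and Imani each take ₹20,000.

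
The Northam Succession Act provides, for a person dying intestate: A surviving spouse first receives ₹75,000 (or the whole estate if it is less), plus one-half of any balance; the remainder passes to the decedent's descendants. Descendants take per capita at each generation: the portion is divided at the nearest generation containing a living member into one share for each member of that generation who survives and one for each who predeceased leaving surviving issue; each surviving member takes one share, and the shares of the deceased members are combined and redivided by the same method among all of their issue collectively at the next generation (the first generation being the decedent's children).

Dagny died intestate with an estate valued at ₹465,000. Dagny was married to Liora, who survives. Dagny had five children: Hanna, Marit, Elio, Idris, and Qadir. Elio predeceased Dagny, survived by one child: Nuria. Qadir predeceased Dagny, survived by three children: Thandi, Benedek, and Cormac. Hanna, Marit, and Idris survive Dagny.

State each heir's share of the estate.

Liora: ₹270,000; Hanna: ₹39,000; Marit: ₹39,000; Nuria: ₹19,500; Idris: ₹39,000; Thandi: ₹19,500; Benedek: ₹19,500; Cormac: ₹19,500

Liora first takes ₹75,000, leaving a balance of ₹390,000. Liora then takes one-half of the balance (₹195,000), for a total of ₹270,000. The remaining ₹195,000 passes to the descendants.
The descendants' portion (₹195,000) is divided at the children's generation into 5 shares of ₹39,000. Hanna, Marit, and Idris each take ₹39,000. The 2 shares of the deceased (Elio and Qadir) are combined into a pool of ₹78,000.
That pool (₹78,000) is divided at the grandchildren's generation equally among Nuria, Thandi, Benedek, and Cormac: ₹19,500 each.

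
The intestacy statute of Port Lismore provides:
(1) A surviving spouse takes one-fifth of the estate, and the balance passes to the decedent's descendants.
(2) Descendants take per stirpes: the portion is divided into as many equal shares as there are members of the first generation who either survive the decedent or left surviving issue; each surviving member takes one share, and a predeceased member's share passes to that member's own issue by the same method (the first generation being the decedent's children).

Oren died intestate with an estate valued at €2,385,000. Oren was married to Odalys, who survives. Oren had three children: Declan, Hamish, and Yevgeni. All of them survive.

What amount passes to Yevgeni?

Odalys takes one-fifth of €2,385,000 = €477,000. The remaining €1,908,000 passes to the descendants.
The descendants' portion (€1,908,000) is divided into 3 shares of €636,000: Declan, Hamish, and Yevgeni each take €636,000.

Yevgeni receives €636,000.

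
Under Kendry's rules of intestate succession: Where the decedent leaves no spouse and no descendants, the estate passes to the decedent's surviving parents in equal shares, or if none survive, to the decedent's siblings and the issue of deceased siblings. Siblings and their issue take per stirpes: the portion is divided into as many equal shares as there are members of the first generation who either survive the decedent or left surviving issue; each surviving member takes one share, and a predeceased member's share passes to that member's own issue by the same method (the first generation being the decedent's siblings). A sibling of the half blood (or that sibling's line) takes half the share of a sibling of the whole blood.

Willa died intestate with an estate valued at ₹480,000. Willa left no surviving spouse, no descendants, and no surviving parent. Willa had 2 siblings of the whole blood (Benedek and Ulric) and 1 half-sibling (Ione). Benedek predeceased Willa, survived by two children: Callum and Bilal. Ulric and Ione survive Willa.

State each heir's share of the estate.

Callum: ₹96,000; Bilal: ₹96,000; Ulric: ₹192,000; Ione: ₹96,000

The entire ₹480,000 passes to the siblings and their issue.
Counting each half-blood sibling's line as half a unit, there are 5/2 units in ₹480,000, so one unit is ₹192,000. Whole-blood lines (Benedek and Ulric) take ₹192,000 each; half-blood lines (Ione) take ₹96,000 each.
Benedek's share (₹192,000) is divided into 2 shares of ₹96,000: Callum and Bilal each take ₹96,000.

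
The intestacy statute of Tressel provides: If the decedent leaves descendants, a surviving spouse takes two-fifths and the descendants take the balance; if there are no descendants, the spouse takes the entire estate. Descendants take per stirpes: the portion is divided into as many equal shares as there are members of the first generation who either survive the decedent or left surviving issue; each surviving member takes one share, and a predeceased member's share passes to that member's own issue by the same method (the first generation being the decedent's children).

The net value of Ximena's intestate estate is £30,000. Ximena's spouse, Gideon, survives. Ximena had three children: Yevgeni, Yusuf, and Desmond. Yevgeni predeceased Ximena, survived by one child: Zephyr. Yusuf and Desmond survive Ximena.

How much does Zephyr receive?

Zephyr receives £6,000.

Gideon takes two-fifths of £30,000 = £12,000. The remaining £18,000 passes to the descendants.
The descendants' portion (£18,000) is divided into 3 shares of £6,000: Yusuf and Desmond each take £6,000; Yevgeni's £6,000 share passes to Yevgeni's issue.
Yevgeni's share (£6,000) passes entirely to Zephyr.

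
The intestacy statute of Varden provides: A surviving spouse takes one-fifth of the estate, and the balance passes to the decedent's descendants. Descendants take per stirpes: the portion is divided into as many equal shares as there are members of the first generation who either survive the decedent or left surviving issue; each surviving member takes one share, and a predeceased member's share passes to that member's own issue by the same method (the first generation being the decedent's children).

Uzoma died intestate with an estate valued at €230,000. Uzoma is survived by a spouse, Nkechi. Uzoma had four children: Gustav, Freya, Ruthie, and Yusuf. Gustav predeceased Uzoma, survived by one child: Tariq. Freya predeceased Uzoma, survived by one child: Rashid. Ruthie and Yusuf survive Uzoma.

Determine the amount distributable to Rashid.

Nkechi takes one-fifth of €230,000 = €46,000. The remaining €184,000 passes to the descendants.
The descendants' portion (€184,000) is divided into 4 shares of €46,000: Ruthie and Yusuf each take €46,000; Gustav's €46,000 share passes to Gustav's issue; Freya's €46,000 share passes to Freya's issue.
Gustav's share (€46,000) passes entirely to Tariq.
Freya's share (€46,000) passes entirely to Rashid.

Rashid receives €46,000.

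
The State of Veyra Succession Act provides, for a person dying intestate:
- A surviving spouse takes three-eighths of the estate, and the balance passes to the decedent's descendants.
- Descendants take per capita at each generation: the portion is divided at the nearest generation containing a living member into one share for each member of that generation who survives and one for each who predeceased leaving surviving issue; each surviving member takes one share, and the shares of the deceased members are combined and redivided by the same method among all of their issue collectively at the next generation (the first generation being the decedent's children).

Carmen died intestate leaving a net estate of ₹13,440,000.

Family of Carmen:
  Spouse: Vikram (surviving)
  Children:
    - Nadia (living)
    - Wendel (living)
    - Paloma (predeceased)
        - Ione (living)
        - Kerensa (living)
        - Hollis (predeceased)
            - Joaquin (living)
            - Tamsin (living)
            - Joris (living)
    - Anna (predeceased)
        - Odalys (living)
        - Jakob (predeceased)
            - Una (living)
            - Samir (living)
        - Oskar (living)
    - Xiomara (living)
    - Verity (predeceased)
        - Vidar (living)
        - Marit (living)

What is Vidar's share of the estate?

Vidar receives ₹525,000.

Vikram takes three-eighths of ₹13,440,000 = ₹5,040,000. The remaining ₹8,400,000 passes to the descendants.
The descendants' portion (₹8,400,000) is divided at the children's generation into 6 shares of ₹1,400,000. Nadia, Wendel, and Xiomara each take ₹1,400,000. The 3 shares of the deceased (Paloma, Anna, and Verity) are combined into a pool of ₹4,200,000.
That pool (₹4,200,000) is divided at the grandchildren's generation into 8 shares of ₹525,000. Ione, Kerensa, Odalys, Oskar, Vidar, and Marit each take ₹525,000. The 2 shares of the deceased (Hollis and Jakob) are combined into a pool of ₹1,050,000.
That pool (₹1,050,000) is divided at the great-grandchildren's generation equally among Joaquin, Tamsin, Joris, Una, and Samir: ₹210,000 each.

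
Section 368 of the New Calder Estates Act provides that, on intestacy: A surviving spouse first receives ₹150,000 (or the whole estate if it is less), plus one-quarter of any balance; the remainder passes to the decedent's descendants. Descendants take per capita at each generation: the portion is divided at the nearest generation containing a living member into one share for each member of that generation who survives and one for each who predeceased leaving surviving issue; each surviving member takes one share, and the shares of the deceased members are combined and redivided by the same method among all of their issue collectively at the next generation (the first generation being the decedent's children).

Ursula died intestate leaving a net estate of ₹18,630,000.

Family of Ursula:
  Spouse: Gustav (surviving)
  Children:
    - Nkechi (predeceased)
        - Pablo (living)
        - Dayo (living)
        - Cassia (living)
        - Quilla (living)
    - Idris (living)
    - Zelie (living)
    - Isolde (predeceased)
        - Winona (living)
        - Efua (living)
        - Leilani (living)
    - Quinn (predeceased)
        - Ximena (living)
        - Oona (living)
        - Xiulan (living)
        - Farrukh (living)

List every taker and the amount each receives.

Gustav: ₹4,770,000; Pablo: ₹756,000; Dayo: ₹756,000; Cassia: ₹756,000; Quilla: ₹756,000; Idris: ₹2,772,000; Zelie: ₹2,772,000; Winona: ₹756,000; Efua: ₹756,000; Leilani: ₹756,000; Ximena: ₹756,000; Oona: ₹756,000; Xiulan: ₹756,000; Farrukh: ₹756,000

Gustav first takes ₹150,000, leaving a balance of ₹18,480,000. Gustav then takes one-quarter of the balance (₹4,620,000), for a total of ₹4,770,000. The remaining ₹13,860,000 passes to the descendants.
The descendants' portion (₹13,860,000) is divided at the children's generation into 5 shares of ₹2,772,000. Idris and Zelie each take ₹2,772,000. The 3 shares of the deceased (Nkechi, Isolde, and Quinn) are combined into a pool of ₹8,316,000.
That pool (₹8,316,000) is divided at the grandchildren's generation equally among Pablo, Dayo, Cassia, Quilla, Winona, Efua, Leilani, Ximena, Oona, Xiulan, and Farrukh: ₹756,000 each.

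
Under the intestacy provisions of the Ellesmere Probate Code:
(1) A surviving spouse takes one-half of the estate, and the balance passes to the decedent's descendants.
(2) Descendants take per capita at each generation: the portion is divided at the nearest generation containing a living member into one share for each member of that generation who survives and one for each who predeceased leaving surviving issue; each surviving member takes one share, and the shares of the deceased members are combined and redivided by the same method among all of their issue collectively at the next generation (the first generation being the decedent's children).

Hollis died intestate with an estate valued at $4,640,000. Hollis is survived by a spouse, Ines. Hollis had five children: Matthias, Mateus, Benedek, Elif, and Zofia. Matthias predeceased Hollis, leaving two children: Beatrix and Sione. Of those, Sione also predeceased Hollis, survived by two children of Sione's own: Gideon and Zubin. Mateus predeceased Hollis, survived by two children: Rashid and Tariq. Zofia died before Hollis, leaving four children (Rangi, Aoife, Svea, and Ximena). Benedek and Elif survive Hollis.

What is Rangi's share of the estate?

Rangi receives $174,000.

Ines takes one-half of $4,640,000 = $2,320,000. The remaining $2,320,000 passes to the descendants.
The descendants' portion ($2,320,000) is divided at the children's generation into 5 shares of $464,000. Benedek and Elif each take $464,000. The 3 shares of the deceased (Matthias, Mateus, and Zofia) are combined into a pool of $1,392,000.
That pool ($1,392,000) is divided at the grandchildren's generation into 8 shares of $174,000. Beatrix, Rashid, Tariq, Rangi, Aoife, Svea, and Ximena each take $174,000. The remaining share for the deceased Sione ($174,000) is carried to the next generation.
That pool ($174,000) is divided at the great-grandchildren's generation equally among Gideon and Zubin: $87,000 each.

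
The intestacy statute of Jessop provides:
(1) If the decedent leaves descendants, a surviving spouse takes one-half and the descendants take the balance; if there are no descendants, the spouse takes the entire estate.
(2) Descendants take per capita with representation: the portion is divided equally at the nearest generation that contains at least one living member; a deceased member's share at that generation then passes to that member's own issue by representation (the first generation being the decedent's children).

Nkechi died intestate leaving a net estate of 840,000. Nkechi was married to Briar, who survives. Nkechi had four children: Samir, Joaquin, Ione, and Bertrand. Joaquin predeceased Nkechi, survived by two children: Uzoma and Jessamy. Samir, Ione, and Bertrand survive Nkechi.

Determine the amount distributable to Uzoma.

Uzoma receives 52,500.

Briar takes one-half of 840,000 = 420,000. The remaining 420,000 passes to the descendants.
The descendants' portion (420,000) is divided into 4 shares of 105,000: Samir, Ione, and Bertrand each take 105,000; Joaquin's 105,000 share passes to Joaquin's issue.
Joaquin's share (105,000) is divided into 2 shares of 52,500: Uzoma and Jessamy each take 52,500.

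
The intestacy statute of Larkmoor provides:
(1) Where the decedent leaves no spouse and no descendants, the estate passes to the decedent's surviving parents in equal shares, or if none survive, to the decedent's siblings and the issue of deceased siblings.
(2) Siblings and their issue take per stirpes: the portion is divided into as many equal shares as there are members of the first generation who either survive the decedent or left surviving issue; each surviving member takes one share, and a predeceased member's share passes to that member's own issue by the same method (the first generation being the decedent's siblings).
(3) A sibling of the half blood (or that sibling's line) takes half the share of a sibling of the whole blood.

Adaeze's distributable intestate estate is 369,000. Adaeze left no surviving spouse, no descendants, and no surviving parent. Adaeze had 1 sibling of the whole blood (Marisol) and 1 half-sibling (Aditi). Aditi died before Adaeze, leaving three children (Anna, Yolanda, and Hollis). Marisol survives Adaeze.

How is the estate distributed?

Anna: 41,000; Yolanda: 41,000; Hollis: 41,000; Marisol: 246,000

The entire 369,000 passes to the siblings and their issue.
Counting each half-blood sibling's line as half a unit, there are 3/2 units in 369,000, so one unit is 246,000. Whole-blood lines (Marisol) take 246,000 each; half-blood lines (Aditi) take 123,000 each.
Aditi's share (123,000) is divided into 3 shares of 41,000: Anna, Yolanda, and Hollis each take 41,000.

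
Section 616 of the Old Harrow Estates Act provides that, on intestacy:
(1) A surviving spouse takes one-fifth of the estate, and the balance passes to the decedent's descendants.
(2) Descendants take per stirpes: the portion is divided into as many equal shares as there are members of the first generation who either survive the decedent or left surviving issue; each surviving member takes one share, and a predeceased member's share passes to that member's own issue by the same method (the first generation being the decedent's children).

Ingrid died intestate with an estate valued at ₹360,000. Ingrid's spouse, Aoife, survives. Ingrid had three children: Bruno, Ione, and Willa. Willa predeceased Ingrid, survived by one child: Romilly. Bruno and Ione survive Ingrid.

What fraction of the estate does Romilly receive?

Romilly receives 4/15 of the estate.

Aoife takes one-fifth of ₹360,000 = ₹72,000. The remaining ₹288,000 passes to the descendants.
The descendants' portion (₹288,000) is divided into 3 shares of ₹96,000: Bruno and Ione each take ₹96,000; Willa's ₹96,000 share passes to Willa's issue.
Willa's share (₹96,000) passes entirely to Romilly.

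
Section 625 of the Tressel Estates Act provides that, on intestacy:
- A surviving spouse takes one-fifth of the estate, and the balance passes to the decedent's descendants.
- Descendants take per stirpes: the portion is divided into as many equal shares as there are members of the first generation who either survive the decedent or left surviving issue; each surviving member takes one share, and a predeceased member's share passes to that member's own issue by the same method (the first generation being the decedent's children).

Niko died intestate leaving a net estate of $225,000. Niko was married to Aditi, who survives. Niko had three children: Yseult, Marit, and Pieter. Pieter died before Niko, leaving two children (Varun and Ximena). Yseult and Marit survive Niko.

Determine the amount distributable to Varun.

Aditi takes one-fifth of $225,000 = $45,000. The remaining $180,000 passes to the descendants.
The descendants' portion ($180,000) is divided into 3 shares of $60,000: Yseult and Marit each take $60,000; Pieter's $60,000 share passes to Pieter's issue.
Pieter's share ($60,000) is divided into 2 shares of $30,000: Varun and Ximena each take $30,000.

Varun receives $30,000.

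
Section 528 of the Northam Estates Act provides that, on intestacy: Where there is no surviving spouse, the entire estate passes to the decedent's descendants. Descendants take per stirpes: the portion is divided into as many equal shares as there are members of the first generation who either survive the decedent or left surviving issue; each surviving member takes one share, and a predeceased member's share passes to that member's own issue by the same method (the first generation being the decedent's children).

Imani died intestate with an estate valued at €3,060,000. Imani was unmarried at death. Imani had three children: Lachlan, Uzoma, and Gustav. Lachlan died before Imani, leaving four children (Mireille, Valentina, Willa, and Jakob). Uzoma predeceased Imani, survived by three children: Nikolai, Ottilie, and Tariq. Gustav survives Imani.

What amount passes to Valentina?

The entire €3,060,000 passes to the descendants.
That amount (€3,060,000) is divided into 3 shares of €1,020,000: Gustav takes €1,020,000; Lachlan's €1,020,000 share passes to Lachlan's issue; Uzoma's €1,020,000 share passes to Uzoma's issue.
Lachlan's share (€1,020,000) is divided into 4 shares of €255,000: Mireille, Valentina, Willa, and Jakob each take €255,000.
Uzoma's share (€1,020,000) is divided into 3 shares of €340,000: Nikolai, Ottilie, and Tariq each take €340,000.

Valentina receives €255,000.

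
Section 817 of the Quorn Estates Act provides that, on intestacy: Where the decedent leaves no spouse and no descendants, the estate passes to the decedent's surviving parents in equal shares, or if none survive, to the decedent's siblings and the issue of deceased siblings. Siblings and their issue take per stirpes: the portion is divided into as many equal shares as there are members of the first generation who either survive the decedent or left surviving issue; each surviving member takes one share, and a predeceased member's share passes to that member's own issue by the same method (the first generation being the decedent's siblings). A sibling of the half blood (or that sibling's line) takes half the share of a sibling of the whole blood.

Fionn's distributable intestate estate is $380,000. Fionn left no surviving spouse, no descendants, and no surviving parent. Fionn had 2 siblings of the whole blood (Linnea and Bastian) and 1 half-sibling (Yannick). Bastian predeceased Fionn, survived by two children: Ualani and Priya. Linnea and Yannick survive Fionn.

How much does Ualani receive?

Ualani receives $76,000.

The entire $380,000 passes to the siblings and their issue.
Counting each half-blood sibling's line as half a unit, there are 5/2 units in $380,000, so one unit is $152,000. Whole-blood lines (Linnea and Bastian) take $152,000 each; half-blood lines (Yannick) take $76,000 each.
Bastian's share ($152,000) is divided into 2 shares of $76,000: Ualani and Priya each take $76,000.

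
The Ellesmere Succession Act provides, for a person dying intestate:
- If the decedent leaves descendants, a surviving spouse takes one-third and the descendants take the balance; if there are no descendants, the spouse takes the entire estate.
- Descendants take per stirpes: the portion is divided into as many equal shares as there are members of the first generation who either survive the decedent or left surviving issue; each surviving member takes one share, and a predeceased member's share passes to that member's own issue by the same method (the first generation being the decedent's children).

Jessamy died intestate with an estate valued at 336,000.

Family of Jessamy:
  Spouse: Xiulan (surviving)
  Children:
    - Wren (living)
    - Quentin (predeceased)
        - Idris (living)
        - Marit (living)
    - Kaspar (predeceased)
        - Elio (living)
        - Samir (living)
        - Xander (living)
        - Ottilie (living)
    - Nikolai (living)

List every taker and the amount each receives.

Xiulan: 112,000; Wren: 56,000; Idris: 28,000; Marit: 28,000; Elio: 14,000; Samir: 14,000; Xander: 14,000; Ottilie: 14,000; Nikolai: 56,000

Xiulan takes one-third of 336,000 = 112,000. The remaining 224,000 passes to the descendants.
The descendants' portion (224,000) is divided into 4 shares of 56,000: Wren and Nikolai each take 56,000; Quentin's 56,000 share passes to Quentin's issue; Kaspar's 56,000 share passes to Kaspar's issue.
Quentin's share (56,000) is divided into 2 shares of 28,000: Idris and Marit each take 28,000.
Kaspar's share (56,000) is divided into 4 shares of 14,000: Elio, Samir, Xander, and Ottilie each take 14,000.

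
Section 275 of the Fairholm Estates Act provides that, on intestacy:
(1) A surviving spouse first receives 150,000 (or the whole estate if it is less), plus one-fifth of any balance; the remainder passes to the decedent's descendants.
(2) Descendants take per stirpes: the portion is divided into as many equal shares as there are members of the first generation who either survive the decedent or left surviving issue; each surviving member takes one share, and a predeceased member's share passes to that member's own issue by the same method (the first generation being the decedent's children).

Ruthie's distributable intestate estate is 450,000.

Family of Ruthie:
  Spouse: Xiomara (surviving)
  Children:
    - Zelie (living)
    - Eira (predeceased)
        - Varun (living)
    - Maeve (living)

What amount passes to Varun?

Xiomara first takes 150,000, leaving a balance of 300,000. Xiomara then takes one-fifth of the balance (60,000), for a total of 210,000. The remaining 240,000 passes to the descendants.
The descendants' portion (240,000) is divided into 3 shares of 80,000: Zelie and Maeve each take 80,000; Eira's 80,000 share passes to Eira's issue.
Eira's share (80,000) passes entirely to Varun.

Varun receives 80,000.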